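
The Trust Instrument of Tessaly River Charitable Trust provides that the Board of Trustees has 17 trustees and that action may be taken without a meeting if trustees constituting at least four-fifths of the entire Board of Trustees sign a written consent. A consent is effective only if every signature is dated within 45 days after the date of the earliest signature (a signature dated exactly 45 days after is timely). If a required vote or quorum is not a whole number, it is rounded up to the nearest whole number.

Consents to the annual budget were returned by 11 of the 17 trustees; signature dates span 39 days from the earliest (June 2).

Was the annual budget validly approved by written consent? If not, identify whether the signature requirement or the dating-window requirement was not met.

Signatures required: at least four-fifths of 17 — 4/5 of 17 = 13.60, rounded up to 14, so 14 needed; 11 signed. Insufficient.
Dating window: the latest signature is 39 days after the earliest; the limit is 45 days. Within the window.

Not effective — insufficient signatures.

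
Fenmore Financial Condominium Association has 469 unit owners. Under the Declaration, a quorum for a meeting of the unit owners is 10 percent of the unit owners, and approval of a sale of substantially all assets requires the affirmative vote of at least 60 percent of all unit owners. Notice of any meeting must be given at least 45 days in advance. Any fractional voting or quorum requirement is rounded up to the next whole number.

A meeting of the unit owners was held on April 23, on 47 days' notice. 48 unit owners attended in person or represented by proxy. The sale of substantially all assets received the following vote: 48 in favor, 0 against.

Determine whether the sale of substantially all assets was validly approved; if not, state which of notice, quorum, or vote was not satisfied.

Invalid — vote requirement not satisfied.

Notice: 47 days given; 45 required. Satisfied.
Quorum: 10% of 469 = 46.90, rounded up to 47; 48 present. Satisfied.
Vote: requires three-fifths of all unit owners (469); 3/5 of 469 = 281.40, rounded up to 282, so 282 needed; 48 in favor. Not satisfied.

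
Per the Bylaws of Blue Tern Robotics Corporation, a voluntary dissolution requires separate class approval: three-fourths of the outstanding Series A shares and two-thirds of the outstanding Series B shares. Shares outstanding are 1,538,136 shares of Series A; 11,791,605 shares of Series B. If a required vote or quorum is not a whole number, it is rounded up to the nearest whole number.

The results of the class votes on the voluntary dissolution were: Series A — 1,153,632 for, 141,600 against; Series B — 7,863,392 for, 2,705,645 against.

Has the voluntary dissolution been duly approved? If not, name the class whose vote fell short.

Series A: 3/4 of 1538136 = 1153602; 1,153,602 required, 1,153,632 in favor — approved.
Series B: 2/3 of 11791605 = 7861070; 7,861,070 required, 7,863,392 in favor — approved.

Approved — every class gave the required vote.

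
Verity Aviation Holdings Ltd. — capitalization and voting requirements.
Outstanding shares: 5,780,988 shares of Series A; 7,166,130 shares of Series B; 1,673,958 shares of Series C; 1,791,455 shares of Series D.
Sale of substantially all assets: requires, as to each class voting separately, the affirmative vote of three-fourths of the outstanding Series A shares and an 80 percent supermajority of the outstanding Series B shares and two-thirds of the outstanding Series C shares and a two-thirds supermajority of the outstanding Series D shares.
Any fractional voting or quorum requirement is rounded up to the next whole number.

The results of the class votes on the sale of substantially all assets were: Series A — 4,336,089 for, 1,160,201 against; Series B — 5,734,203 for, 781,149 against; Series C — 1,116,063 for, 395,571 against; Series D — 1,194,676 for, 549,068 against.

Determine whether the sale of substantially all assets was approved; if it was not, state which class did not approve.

Series A: 3/4 of 5780988 = 4335741; 4,335,741 required, 4,336,089 in favor — approved.
Series B: 4/5 of 7166130 = 5732904; 5,732,904 required, 5,734,203 in favor — approved.
Series C: 2/3 of 1673958 = 1115972; 1,115,972 required, 1,116,063 in favor — approved.
Series D: 2/3 of 1791455 = 1194303.33, rounded up to 1194304; 1,194,304 required, 1,194,676 in favor — approved.

Approved — every class gave the required vote.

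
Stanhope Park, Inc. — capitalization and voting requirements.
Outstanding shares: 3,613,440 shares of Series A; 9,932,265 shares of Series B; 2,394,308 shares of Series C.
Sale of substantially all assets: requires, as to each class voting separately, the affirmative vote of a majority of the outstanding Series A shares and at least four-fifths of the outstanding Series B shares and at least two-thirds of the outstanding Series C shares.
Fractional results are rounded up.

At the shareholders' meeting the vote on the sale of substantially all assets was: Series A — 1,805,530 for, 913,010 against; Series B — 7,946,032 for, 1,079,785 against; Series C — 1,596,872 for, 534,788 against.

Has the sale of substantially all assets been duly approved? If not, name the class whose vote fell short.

Not approved — the Series A shares did not give the required vote.

Series A: a majority of 3613440 is 1806721; 1,806,721 required, 1,805,530 in favor — not approved.
Series B: 4/5 of 9932265 = 7945812; 7,945,812 required, 7,946,032 in favor — approved.
Series C: 2/3 of 2394308 = 1596205.33, rounded up to 1596206; 1,596,206 required, 1,596,872 in favor — approved.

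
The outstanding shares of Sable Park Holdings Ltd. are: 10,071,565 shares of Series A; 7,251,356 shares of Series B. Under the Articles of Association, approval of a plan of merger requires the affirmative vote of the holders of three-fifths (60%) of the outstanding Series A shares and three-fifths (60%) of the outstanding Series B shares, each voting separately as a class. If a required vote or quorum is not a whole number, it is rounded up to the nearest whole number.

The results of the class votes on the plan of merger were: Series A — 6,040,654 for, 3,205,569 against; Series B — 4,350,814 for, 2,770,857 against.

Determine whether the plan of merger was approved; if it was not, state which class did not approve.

Series A: 3/5 of 10071565 = 6042939; 6,042,939 required, 6,040,654 in favor — not approved.
Series B: 3/5 of 7251356 = 4350813.60, rounded up to 4350814; 4,350,814 required, 4,350,814 in favor — approved.

Not approved — the Series A shares did not give the required vote.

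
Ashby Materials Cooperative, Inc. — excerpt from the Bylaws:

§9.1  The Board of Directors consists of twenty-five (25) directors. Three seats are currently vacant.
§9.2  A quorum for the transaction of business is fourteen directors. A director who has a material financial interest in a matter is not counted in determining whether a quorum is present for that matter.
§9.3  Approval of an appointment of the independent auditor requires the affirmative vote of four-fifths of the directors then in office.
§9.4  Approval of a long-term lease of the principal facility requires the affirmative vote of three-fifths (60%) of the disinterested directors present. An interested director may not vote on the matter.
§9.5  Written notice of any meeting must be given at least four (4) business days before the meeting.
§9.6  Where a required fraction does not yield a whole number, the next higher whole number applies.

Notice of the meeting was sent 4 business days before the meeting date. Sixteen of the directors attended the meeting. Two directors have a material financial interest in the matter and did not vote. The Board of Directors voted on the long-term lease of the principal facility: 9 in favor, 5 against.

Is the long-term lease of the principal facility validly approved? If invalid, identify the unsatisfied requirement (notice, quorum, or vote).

Valid — all requirements satisfied.

Notice: 4 business days given; 4 required (4 ≥ 4). Satisfied.
Quorum: 16 present, but the 2 interested directors do not count, leaving 14. Quorum is 14. Satisfied.
Vote: the long-term lease of the principal facility requires three-fifths of the disinterested directors present (16 − 2 = 14). 3/5 of 14 = 8.40, rounded up to 9, so 9 affirmative votes are needed; 9 voted in favor. Satisfied.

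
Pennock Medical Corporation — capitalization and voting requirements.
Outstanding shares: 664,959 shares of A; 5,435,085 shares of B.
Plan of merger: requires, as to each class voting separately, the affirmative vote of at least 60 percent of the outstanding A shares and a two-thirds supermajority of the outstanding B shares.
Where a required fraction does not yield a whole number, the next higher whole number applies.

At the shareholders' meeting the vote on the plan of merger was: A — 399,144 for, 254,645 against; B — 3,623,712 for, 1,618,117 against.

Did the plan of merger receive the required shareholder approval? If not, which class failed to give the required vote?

Approved — every class gave the required vote.

A: 3/5 of 664959 = 398975.40, rounded up to 398976; 398,976 required, 399,144 in favor — approved.
B: 2/3 of 5435085 = 3623390; 3,623,390 required, 3,623,712 in favor — approved.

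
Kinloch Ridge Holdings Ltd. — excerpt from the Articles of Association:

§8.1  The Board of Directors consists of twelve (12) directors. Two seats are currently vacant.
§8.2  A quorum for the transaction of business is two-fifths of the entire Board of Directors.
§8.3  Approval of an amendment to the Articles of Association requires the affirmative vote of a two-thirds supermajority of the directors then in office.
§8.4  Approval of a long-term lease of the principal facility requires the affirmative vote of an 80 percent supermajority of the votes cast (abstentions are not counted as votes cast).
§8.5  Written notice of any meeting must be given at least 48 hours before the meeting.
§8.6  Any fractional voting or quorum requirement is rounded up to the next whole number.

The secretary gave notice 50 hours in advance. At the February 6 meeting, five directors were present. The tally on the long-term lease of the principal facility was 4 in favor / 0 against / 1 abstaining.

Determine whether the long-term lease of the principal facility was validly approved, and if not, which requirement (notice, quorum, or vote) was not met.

Valid — all requirements satisfied.

Notice: 50 hours given; 48 required (50 ≥ 48). Satisfied.
Quorum: 5 present; quorum is 5. Satisfied.
Vote: the long-term lease of the principal facility requires four-fifths of the votes cast (5 present − 1 abstaining = 4). 4/5 of 4 = 3.20, rounded up to 4, so 4 affirmative votes are needed; 4 voted in favor. Satisfied.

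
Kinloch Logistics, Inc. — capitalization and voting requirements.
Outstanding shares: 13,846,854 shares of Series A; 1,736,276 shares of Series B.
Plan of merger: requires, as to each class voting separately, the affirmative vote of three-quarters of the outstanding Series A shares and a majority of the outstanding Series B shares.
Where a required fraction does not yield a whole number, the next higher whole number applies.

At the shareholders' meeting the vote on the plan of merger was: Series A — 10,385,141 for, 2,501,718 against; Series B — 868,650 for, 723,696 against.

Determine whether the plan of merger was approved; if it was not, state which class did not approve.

Series A: 3/4 of 13846854 = 10385140.50, rounded up to 10385141; 10,385,141 required, 10,385,141 in favor — approved.
Series B: a majority of 1736276 is 868139; 868,139 required, 868,650 in favor — approved.

Approved — every class gave the required vote.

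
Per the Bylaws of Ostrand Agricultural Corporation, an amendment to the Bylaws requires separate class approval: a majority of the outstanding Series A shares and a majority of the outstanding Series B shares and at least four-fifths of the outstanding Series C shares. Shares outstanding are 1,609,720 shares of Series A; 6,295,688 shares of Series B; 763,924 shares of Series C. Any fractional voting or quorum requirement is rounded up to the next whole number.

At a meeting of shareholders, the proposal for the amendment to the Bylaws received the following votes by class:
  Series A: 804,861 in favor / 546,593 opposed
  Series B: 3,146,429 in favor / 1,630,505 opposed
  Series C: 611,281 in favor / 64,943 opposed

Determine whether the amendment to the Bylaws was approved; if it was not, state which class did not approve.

Series A: a majority of 1609720 is 804861; 804,861 required, 804,861 in favor — approved.
Series B: a majority of 6295688 is 3147845; 3,147,845 required, 3,146,429 in favor — not approved.
Series C: 4/5 of 763924 = 611139.20, rounded up to 611140; 611,140 required, 611,281 in favor — approved.

Not approved — the Series B shares did not give the required vote.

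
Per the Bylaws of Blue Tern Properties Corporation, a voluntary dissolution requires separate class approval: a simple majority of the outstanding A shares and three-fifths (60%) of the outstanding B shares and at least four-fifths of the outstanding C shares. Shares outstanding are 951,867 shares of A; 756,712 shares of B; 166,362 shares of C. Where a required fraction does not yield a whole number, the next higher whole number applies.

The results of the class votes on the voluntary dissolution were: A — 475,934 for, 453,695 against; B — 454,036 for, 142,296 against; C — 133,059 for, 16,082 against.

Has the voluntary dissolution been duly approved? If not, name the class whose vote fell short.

Not approved — the C shares did not give the required vote.

A: a majority of 951867 is 475934; 475,934 required, 475,934 in favor — approved.
B: 3/5 of 756712 = 454027.20, rounded up to 454028; 454,028 required, 454,036 in favor — approved.
C: 4/5 of 166362 = 133089.60, rounded up to 133090; 133,090 required, 133,059 in favor — not approved.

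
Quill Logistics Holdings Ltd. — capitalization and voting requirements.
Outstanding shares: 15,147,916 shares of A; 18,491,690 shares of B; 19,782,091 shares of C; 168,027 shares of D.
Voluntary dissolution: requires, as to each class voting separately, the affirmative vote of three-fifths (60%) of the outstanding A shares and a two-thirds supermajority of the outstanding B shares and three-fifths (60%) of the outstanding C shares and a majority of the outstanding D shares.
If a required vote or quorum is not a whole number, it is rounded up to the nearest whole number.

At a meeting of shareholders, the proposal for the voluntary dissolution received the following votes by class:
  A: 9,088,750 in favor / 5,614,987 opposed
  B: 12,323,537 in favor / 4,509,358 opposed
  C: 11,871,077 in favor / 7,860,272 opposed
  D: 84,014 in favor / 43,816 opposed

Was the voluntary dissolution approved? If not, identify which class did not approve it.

Not approved — the B shares did not give the required vote.

A: 3/5 of 15147916 = 9088749.60, rounded up to 9088750; 9,088,750 required, 9,088,750 in favor — approved.
B: 2/3 of 18491690 = 12327793.33, rounded up to 12327794; 12,327,794 required, 12,323,537 in favor — not approved.
C: 3/5 of 19782091 = 11869254.60, rounded up to 11869255; 11,869,255 required, 11,871,077 in favor — approved.
D: a majority of 168027 is 84014; 84,014 required, 84,014 in favor — approved.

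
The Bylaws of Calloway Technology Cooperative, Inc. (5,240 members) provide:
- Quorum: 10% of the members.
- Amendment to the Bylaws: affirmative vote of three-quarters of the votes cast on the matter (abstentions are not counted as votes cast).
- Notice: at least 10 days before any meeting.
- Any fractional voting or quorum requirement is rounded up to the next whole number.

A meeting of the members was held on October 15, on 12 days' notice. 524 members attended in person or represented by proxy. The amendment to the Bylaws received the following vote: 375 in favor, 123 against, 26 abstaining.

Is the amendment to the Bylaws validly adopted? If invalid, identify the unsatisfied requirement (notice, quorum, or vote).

Notice: 12 days given; 10 required. Satisfied.
Quorum: 10% of 5,240 = 524; 524 present. Satisfied.
Vote: requires three-fourths of the votes cast (524 − 26 abstaining = 498); 3/4 of 498 = 373.50, rounded up to 374, so 374 needed; 375 in favor. Satisfied.

Valid — all requirements satisfied.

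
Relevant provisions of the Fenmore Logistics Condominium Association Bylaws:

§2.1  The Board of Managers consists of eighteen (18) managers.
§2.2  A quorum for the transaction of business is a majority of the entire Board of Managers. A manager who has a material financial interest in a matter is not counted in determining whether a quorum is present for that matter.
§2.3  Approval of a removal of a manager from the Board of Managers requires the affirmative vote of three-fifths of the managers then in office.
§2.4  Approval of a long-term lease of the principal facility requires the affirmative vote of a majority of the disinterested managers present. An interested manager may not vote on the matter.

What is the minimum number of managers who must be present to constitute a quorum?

A majority of 18 is 10.

10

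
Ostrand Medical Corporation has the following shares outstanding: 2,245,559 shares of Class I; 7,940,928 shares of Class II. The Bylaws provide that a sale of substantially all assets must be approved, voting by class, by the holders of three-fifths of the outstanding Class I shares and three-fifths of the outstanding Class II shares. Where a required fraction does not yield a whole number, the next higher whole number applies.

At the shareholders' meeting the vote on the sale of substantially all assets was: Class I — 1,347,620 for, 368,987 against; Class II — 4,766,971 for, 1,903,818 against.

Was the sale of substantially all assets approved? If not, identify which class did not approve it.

Approved — every class gave the required vote.

Class I: 3/5 of 2245559 = 1347335.40, rounded up to 1347336; 1,347,336 required, 1,347,620 in favor — approved.
Class II: 3/5 of 7940928 = 4764556.80, rounded up to 4764557; 4,764,557 required, 4,766,971 in favor — approved.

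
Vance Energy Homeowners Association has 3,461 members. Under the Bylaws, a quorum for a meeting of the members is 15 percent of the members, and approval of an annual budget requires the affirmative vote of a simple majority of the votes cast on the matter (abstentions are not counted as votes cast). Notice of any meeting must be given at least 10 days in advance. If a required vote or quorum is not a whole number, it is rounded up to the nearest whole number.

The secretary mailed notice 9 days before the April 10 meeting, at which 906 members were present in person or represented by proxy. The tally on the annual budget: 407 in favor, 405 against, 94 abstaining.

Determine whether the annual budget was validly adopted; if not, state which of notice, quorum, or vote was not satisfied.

Invalid — notice requirement not satisfied.

Notice: 9 days given; 10 required. Not satisfied.
Quorum: 15% of 3,461 = 519.15, rounded up to 520; 906 present. Satisfied.
Vote: requires a majority of the votes cast (906 − 94 abstaining = 812); a majority of 812 is 407, so 407 needed; 407 in favor. Satisfied.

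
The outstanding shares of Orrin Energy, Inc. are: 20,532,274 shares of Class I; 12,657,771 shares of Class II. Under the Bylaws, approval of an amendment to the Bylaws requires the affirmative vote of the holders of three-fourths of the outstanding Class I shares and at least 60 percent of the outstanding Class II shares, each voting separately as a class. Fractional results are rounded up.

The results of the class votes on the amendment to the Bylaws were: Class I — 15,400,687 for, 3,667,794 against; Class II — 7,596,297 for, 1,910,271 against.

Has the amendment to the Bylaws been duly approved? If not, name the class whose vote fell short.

Approved — every class gave the required vote.

Class I: 3/4 of 20532274 = 15399205.50, rounded up to 15399206; 15,399,206 required, 15,400,687 in favor — approved.
Class II: 3/5 of 12657771 = 7594662.60, rounded up to 7594663; 7,594,663 required, 7,596,297 in favor — approved.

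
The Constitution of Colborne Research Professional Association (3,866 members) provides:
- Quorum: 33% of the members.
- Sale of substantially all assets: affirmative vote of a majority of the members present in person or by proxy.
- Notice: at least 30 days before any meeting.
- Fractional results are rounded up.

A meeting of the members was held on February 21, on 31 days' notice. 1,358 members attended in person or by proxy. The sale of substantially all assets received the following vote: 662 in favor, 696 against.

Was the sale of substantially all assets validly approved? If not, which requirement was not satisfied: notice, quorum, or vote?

Notice: 31 days given; 30 required. Satisfied.
Quorum: 33% of 3,866 = 1,275.78, rounded up to 1,276; 1,358 present. Satisfied.
Vote: requires a majority of those present (1,358); a majority of 1358 is 680, so 680 needed; 662 in favor. Not satisfied.

Invalid — vote requirement not satisfied.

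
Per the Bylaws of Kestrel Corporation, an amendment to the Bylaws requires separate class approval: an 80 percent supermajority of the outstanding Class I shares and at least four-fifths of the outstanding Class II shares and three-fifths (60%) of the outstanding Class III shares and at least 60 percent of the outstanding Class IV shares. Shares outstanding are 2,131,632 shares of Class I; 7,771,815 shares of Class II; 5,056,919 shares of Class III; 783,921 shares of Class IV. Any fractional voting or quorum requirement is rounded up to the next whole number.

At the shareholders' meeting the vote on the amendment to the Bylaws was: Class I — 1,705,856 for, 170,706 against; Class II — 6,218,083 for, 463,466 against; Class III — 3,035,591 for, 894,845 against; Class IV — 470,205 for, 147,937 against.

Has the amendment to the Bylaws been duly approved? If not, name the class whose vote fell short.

Not approved — the Class IV shares did not give the required vote.

Class I: 4/5 of 2131632 = 1705305.60, rounded up to 1705306; 1,705,306 required, 1,705,856 in favor — approved.
Class II: 4/5 of 7771815 = 6217452; 6,217,452 required, 6,218,083 in favor — approved.
Class III: 3/5 of 5056919 = 3034151.40, rounded up to 3034152; 3,034,152 required, 3,035,591 in favor — approved.
Class IV: 3/5 of 783921 = 470352.60, rounded up to 470353; 470,353 required, 470,205 in favor — not approved.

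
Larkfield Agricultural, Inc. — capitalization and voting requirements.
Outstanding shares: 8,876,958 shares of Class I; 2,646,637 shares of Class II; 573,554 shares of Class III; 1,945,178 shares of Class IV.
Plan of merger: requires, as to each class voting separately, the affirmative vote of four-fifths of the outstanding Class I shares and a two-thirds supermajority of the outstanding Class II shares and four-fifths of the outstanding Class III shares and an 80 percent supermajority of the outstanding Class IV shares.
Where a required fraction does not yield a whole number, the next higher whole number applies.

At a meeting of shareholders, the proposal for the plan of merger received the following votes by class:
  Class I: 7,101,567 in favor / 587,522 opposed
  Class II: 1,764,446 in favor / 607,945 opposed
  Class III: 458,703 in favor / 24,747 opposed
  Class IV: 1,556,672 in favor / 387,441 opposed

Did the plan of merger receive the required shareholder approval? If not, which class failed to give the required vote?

Class I: 4/5 of 8876958 = 7101566.40, rounded up to 7101567; 7,101,567 required, 7,101,567 in favor — approved.
Class II: 2/3 of 2646637 = 1764424.67, rounded up to 1764425; 1,764,425 required, 1,764,446 in favor — approved.
Class III: 4/5 of 573554 = 458843.20, rounded up to 458844; 458,844 required, 458,703 in favor — not approved.
Class IV: 4/5 of 1945178 = 1556142.40, rounded up to 1556143; 1,556,143 required, 1,556,672 in favor — approved.

Not approved — the Class III shares did not give the required vote.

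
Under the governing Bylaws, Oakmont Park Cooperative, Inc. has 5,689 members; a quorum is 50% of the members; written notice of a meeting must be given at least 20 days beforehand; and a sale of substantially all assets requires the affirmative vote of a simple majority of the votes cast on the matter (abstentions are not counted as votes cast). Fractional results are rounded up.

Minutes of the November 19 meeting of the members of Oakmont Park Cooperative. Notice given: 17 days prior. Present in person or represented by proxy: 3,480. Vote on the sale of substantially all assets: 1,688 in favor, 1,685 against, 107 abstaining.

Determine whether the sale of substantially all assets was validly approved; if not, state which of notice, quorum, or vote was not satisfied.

Notice: 17 days given; 20 required. Not satisfied.
Quorum: 50% of 5,689 = 2,844.50, rounded up to 2,845; 3,480 present. Satisfied.
Vote: requires a majority of the votes cast (3,480 − 107 abstaining = 3,373); a majority of 3373 is 1687, so 1,687 needed; 1,688 in favor. Satisfied.

Invalid — notice requirement not satisfied.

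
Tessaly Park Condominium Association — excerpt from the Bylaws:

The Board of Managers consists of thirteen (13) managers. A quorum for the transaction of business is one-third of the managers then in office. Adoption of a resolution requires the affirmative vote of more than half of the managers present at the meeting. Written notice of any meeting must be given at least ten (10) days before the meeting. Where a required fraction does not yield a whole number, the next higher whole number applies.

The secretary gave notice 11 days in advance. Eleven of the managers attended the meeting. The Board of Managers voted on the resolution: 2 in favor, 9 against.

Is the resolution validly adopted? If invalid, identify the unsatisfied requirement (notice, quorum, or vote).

Invalid — vote requirement not satisfied.

Notice: 11 days given; 10 required (11 ≥ 10). Satisfied.
Quorum: 11 present; quorum is 5. Satisfied.
Vote: the resolution requires a majority of the managers present (11). A majority of 11 is 6, so 6 affirmative votes are needed; 2 voted in favor. Not satisfied.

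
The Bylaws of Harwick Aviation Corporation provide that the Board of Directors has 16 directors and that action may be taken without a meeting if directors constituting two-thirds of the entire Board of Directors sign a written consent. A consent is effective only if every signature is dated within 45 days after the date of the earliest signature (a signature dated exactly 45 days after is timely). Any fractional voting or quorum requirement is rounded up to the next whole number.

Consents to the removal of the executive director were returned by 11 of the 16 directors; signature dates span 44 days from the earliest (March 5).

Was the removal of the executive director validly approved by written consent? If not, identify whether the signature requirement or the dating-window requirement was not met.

Effective — both the signature and dating-window requirements are satisfied.

Signatures required: two-thirds of 16 — 2/3 of 16 = 10.67, rounded up to 11, so 11 needed; 11 signed. Sufficient.
Dating window: the latest signature is 44 days after the earliest; the limit is 45 days. Within the window.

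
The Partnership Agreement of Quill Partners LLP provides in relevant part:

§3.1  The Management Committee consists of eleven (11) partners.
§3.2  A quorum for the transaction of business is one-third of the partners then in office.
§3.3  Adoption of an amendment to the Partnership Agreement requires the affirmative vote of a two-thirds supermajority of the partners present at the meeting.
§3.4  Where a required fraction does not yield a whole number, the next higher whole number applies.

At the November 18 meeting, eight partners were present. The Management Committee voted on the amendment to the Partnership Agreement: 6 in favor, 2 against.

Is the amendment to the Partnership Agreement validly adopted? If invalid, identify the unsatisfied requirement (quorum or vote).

Quorum: 8 present; quorum is 4. Satisfied.
Vote: the amendment to the Partnership Agreement requires two-thirds of the partners present (8). 2/3 of 8 = 5.33, rounded up to 6, so 6 affirmative votes are needed; 6 voted in favor. Satisfied.

Valid — all requirements satisfied.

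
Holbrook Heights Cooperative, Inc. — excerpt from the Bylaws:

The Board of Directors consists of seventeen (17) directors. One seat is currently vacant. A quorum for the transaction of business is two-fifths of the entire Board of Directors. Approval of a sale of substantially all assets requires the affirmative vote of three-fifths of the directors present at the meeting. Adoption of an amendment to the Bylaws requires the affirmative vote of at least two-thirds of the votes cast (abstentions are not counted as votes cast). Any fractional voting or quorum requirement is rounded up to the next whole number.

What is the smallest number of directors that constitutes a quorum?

7

2/5 of 17 = 6.80, rounded up to 7.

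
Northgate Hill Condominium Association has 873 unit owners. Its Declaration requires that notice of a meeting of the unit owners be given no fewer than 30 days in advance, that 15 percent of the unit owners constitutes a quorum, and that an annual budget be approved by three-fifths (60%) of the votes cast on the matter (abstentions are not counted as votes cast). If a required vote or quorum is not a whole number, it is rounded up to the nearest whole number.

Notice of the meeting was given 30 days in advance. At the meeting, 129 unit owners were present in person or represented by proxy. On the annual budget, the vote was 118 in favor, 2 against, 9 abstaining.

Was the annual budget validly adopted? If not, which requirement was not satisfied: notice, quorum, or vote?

Invalid — quorum requirement not satisfied.

Notice: 30 days given; 30 required. Satisfied.
Quorum: 15% of 873 = 130.95, rounded up to 131; 129 present. Not satisfied.
Vote: requires three-fifths of the votes cast (129 − 9 abstaining = 120); 3/5 of 120 = 72, so 72 needed; 118 in favor. Satisfied.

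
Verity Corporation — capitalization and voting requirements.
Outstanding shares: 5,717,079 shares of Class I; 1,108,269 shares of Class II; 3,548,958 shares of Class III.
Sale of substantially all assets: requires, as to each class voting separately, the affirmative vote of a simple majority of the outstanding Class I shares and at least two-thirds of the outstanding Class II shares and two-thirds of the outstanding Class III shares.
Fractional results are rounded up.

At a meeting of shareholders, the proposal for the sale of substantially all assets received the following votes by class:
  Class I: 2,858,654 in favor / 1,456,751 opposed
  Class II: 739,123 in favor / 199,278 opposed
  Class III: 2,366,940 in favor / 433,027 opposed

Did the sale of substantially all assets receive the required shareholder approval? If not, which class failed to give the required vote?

Class I: a majority of 5717079 is 2858540; 2,858,540 required, 2,858,654 in favor — approved.
Class II: 2/3 of 1108269 = 738846; 738,846 required, 739,123 in favor — approved.
Class III: 2/3 of 3548958 = 2365972; 2,365,972 required, 2,366,940 in favor — approved.

Approved — every class gave the required vote.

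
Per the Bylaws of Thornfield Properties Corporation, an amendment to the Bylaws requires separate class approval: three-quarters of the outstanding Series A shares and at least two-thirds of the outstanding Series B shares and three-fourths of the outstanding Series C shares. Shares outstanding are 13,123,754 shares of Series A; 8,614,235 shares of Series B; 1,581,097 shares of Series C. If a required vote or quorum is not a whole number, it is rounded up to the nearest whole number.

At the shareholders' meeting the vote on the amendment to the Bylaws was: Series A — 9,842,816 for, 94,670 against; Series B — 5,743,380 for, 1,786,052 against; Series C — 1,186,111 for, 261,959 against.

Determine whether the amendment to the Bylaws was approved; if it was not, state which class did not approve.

Series A: 3/4 of 13123754 = 9842815.50, rounded up to 9842816; 9,842,816 required, 9,842,816 in favor — approved.
Series B: 2/3 of 8614235 = 5742823.33, rounded up to 5742824; 5,742,824 required, 5,743,380 in favor — approved.
Series C: 3/4 of 1581097 = 1185822.75, rounded up to 1185823; 1,185,823 required, 1,186,111 in favor — approved.

Approved — every class gave the required vote.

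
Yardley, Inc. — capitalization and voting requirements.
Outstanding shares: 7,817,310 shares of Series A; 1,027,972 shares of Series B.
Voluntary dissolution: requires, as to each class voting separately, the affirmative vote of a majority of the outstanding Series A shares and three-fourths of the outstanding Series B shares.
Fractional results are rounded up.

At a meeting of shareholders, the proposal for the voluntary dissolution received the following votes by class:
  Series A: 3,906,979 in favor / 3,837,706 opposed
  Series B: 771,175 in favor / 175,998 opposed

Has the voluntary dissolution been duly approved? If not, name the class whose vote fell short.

Series A: a majority of 7817310 is 3908656; 3,908,656 required, 3,906,979 in favor — not approved.
Series B: 3/4 of 1027972 = 770979; 770,979 required, 771,175 in favor — approved.

Not approved — the Series A shares did not give the required vote.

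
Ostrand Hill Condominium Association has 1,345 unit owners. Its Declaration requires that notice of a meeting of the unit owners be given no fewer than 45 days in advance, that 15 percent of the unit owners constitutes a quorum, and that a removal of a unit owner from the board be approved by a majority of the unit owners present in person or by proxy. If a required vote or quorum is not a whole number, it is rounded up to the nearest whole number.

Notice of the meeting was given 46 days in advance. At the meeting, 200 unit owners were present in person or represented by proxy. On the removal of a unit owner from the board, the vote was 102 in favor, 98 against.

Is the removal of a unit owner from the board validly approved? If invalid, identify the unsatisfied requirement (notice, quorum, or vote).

Notice: 46 days given; 45 required. Satisfied.
Quorum: 15% of 1,345 = 201.75, rounded up to 202; 200 present. Not satisfied.
Vote: requires a majority of those present (200); a majority of 200 is 101, so 101 needed; 102 in favor. Satisfied.

Invalid — quorum requirement not satisfied.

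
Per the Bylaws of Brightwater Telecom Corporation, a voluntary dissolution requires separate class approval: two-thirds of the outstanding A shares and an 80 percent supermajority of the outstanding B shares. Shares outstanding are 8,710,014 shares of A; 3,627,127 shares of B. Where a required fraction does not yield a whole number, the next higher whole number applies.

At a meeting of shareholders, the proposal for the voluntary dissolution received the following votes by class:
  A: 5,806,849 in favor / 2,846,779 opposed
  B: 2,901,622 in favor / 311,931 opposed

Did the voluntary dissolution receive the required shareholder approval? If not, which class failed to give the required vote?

A: 2/3 of 8710014 = 5806676; 5,806,676 required, 5,806,849 in favor — approved.
B: 4/5 of 3627127 = 2901701.60, rounded up to 2901702; 2,901,702 required, 2,901,622 in favor — not approved.

Not approved — the B shares did not give the required vote.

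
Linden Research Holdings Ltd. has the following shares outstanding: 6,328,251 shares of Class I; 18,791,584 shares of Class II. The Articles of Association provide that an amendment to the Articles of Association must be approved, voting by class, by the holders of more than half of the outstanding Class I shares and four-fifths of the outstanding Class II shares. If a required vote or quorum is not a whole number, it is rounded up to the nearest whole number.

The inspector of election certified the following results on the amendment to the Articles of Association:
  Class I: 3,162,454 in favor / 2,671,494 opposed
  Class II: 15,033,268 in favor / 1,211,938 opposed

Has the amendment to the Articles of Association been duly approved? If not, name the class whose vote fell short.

Class I: a majority of 6328251 is 3164126; 3,164,126 required, 3,162,454 in favor — not approved.
Class II: 4/5 of 18791584 = 15033267.20, rounded up to 15033268; 15,033,268 required, 15,033,268 in favor — approved.

Not approved — the Class I shares did not give the required vote.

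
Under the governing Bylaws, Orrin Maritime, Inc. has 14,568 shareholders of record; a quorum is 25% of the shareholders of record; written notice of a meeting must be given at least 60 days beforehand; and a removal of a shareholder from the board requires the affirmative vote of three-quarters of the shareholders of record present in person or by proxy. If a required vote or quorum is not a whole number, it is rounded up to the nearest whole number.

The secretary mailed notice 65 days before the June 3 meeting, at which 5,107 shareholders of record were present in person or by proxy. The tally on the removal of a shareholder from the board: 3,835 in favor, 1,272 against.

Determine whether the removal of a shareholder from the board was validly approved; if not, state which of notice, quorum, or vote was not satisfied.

Notice: 65 days given; 60 required. Satisfied.
Quorum: 25% of 14,568 = 3,642; 5,107 present. Satisfied.
Vote: requires three-fourths of those present (5,107); 3/4 of 5107 = 3830.25, rounded up to 3831, so 3,831 needed; 3,835 in favor. Satisfied.

Valid — all requirements satisfied.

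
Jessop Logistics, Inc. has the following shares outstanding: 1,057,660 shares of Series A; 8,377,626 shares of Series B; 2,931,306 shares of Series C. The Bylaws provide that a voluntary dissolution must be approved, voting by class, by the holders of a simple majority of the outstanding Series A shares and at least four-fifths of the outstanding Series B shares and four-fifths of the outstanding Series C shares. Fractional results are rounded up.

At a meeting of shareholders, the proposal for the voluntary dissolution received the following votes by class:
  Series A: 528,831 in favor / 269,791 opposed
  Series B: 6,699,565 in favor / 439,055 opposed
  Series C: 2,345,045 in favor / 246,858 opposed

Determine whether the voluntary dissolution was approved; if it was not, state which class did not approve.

Not approved — the Series B shares did not give the required vote.

Series A: a majority of 1057660 is 528831; 528,831 required, 528,831 in favor — approved.
Series B: 4/5 of 8377626 = 6702100.80, rounded up to 6702101; 6,702,101 required, 6,699,565 in favor — not approved.
Series C: 4/5 of 2931306 = 2345044.80, rounded up to 2345045; 2,345,045 required, 2,345,045 in favor — approved.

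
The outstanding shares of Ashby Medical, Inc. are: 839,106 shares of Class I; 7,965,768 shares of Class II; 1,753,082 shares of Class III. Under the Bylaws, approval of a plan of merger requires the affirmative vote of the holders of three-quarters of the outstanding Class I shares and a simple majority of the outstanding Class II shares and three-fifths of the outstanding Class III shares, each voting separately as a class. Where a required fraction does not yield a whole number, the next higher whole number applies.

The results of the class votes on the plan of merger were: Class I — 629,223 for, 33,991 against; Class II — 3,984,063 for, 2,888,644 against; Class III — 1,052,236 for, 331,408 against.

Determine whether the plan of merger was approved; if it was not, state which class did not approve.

Not approved — the Class I shares did not give the required vote.

Class I: 3/4 of 839106 = 629329.50, rounded up to 629330; 629,330 required, 629,223 in favor — not approved.
Class II: a majority of 7965768 is 3982885; 3,982,885 required, 3,984,063 in favor — approved.
Class III: 3/5 of 1753082 = 1051849.20, rounded up to 1051850; 1,051,850 required, 1,052,236 in favor — approved.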